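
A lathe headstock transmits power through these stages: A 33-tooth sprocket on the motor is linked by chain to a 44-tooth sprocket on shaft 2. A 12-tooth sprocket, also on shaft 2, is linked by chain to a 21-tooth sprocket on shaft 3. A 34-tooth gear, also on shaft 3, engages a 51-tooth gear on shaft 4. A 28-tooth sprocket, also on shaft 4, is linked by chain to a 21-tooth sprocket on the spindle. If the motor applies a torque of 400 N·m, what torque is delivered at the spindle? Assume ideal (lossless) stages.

1050 N·m

Chain: ratio = 44/33 = 1.3333; torque at shaft 2 = 400 × 1.3333 = 533.33 N·m.
Chain: ratio = 21/12 = 1.75; torque at shaft 3 = 533.33 × 1.75 = 933.33 N·m.
Gear mesh: ratio = 51/34 = 1.5; torque at shaft 4 = 933.33 × 1.5 = 1400 N·m.
Chain: ratio = 21/28 = 0.75; torque at the spindle = 1400 × 0.75 = 1050 N·m.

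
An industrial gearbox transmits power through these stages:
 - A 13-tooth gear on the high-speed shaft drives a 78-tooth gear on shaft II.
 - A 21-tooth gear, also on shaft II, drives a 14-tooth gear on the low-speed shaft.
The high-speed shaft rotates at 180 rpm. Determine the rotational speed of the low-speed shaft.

45 rpm

gear mesh 78/13 = 6 → 180/6 = 30 rpm
gear mesh 14/21 = 0.66667 → 30/0.66667 = 45 rpm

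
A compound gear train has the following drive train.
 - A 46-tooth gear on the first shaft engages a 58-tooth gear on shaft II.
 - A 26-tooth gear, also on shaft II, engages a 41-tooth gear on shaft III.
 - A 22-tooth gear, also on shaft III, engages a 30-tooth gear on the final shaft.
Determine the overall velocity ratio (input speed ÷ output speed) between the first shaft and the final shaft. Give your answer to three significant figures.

2.71

Each stage contributes driven/driver: gear mesh 58/46 = 1.2609, gear mesh 41/26 = 1.5769, gear mesh 30/22 = 1.3636.
Overall: 1.2609 × 1.5769 × 1.3636 = 2.7113.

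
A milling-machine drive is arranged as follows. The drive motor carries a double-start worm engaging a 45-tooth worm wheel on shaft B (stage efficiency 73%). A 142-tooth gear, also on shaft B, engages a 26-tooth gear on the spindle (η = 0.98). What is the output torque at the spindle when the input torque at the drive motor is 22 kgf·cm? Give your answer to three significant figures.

worm 45/2 = 22.5 → τ = 22·22.5·0.73 = 361.35 kgf·cm
gear mesh 26/142 = 0.1831 → τ = 361.35·0.1831·0.98 = 64.839 kgf·cm

64.8 kgf·cm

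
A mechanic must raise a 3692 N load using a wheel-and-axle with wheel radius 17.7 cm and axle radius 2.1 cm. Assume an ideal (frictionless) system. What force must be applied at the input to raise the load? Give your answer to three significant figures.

438 N

Wheel-and-axle MA = R/r = 17.7/2.1 = 8.4286.
Effort = load / MA = 3692 / 8.4286 = 438.03 N.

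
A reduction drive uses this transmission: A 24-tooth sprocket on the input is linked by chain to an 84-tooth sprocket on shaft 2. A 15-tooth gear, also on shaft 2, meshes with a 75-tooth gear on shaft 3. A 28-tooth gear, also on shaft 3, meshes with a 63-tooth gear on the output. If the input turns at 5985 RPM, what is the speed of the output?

the input → shaft 2 (chain, 84/24): 5985 ÷ 3.5 = 1710 RPM
shaft 2 → shaft 3 (gear mesh, 75/15): 1710 ÷ 5 = 342 RPM
shaft 3 → the output (gear mesh, 63/28): 342 ÷ 2.25 = 152 RPM

152 RPM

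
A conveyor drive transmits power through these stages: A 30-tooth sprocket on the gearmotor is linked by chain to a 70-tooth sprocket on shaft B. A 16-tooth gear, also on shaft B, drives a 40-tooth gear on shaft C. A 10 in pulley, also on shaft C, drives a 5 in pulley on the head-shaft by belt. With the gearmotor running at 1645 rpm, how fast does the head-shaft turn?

564 rpm

the gearmotor → shaft B (chain, 70/30): 1645 ÷ 2.3333 = 705 rpm
shaft B → shaft C (gear mesh, 40/16): 705 ÷ 2.5 = 282 rpm
shaft C → the head-shaft (belt, 5/10): 282 ÷ 0.5 = 564 rpm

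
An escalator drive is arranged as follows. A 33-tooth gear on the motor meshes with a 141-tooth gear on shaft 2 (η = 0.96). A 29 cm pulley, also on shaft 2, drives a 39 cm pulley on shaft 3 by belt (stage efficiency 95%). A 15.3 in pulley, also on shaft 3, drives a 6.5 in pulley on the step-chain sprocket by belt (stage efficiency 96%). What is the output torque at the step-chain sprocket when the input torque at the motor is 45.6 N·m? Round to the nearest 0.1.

97.5 N·m

Gear mesh: ratio = 141/33 = 4.2727; torque at shaft 2 = 45.6 × 4.2727 × 0.96 = 187.04 N·m.
Belt: ratio = 39/29 = 1.3448; torque at shaft 3 = 187.04 × 1.3448 × 0.95 = 238.96 N·m.
Belt: ratio = 6.5/15.3 = 0.42484; torque at the step-chain sprocket = 238.96 × 0.42484 × 0.96 = 97.46 N·m.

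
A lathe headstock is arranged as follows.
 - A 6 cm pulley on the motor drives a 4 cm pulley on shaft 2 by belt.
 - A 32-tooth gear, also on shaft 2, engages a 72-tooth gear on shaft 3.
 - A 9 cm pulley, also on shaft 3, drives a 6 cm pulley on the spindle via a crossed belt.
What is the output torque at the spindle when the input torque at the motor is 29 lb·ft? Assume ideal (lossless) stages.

29 lb·ft

After the belt (4/6): 29 × 0.66667 = 19.333 lb·ft
After the gear mesh (72/32): 19.333 × 2.25 = 43.5 lb·ft
After the belt (6/9): 43.5 × 0.66667 = 29 lb·ft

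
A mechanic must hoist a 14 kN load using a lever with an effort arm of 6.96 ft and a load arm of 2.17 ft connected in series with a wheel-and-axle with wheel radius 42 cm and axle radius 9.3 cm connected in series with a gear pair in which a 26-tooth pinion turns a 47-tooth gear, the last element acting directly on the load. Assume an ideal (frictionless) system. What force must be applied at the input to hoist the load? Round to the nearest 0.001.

0.535 kN

Lever MA = effort arm / load arm = 6.96/2.17 = 3.2074.
Wheel-and-axle MA = R/r = 42/9.3 = 4.5161.
Gear pair MA = 47/26 = 1.8077.
Combined ideal MA = 3.2074 × 4.5161 × 1.8077 = 26.184.
Effort = load / MA = 14 / 26.184 = 0.53467 kN.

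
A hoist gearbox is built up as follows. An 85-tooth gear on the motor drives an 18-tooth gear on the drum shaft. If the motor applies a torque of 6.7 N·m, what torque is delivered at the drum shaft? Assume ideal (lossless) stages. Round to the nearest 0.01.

1.42 N·m

After the gear mesh (18/85): 6.7 × 0.21176 = 1.4188 N·m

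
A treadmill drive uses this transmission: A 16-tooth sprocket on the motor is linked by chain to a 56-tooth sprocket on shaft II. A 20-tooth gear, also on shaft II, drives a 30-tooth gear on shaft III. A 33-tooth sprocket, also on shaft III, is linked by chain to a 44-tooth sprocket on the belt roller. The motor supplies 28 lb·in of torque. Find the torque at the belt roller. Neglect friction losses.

Chain: ratio = 56/16 = 3.5; torque at shaft II = 28 × 3.5 = 98 lb·in.
Gear mesh: ratio = 30/20 = 1.5; torque at shaft III = 98 × 1.5 = 147 lb·in.
Chain: ratio = 44/33 = 1.3333; torque at the belt roller = 147 × 1.3333 = 196 lb·in.

196 lb·in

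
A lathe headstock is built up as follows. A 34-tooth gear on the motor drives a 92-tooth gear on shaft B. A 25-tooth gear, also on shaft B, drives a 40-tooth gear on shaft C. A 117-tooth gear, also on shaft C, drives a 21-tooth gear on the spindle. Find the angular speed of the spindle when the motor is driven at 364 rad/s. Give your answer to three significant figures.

468 rad/s

Gear mesh: ratio = 92/34 = 2.7059, so shaft B turns at 364 / 2.7059 = 134.52 rad/s.
Gear mesh: ratio = 40/25 = 1.6, so shaft C turns at 134.52 / 1.6 = 84.076 rad/s.
Gear mesh: ratio = 21/117 = 0.17949, so the spindle turns at 84.076 / 0.17949 = 468.42 rad/s.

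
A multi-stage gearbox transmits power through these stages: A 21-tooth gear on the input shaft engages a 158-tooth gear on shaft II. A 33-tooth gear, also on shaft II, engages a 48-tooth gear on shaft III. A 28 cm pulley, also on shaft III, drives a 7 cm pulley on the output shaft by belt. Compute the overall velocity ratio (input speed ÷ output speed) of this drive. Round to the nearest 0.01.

2.74

Each stage contributes driven/driver: gear mesh 158/21 = 7.5238, gear mesh 48/33 = 1.4545, belt 7/28 = 0.25.
Overall: 7.5238 × 1.4545 × 0.25 = 2.7359.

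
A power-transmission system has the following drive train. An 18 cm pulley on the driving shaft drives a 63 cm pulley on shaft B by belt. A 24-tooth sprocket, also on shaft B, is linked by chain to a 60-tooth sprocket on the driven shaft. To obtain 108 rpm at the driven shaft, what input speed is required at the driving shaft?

Overall ratio R = 3.5 × 2.5 = 8.75.
Required input speed = output speed × R = 108 × 8.75 = 945 rpm.

945 rpm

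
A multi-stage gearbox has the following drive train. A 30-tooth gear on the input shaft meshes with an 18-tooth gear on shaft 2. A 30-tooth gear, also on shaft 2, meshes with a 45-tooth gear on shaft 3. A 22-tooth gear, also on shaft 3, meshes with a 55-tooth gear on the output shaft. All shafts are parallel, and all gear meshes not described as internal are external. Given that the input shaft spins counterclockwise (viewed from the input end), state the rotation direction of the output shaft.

clockwise

the input shaft → shaft 2: external mesh, 1 reversal → CW.
shaft 2 → shaft 3: external mesh, 1 reversal → CCW.
shaft 3 → the output shaft: external mesh, 1 reversal → CW.
3 reversals in total — an odd number — so the output shaft turns opposite to the input shaft.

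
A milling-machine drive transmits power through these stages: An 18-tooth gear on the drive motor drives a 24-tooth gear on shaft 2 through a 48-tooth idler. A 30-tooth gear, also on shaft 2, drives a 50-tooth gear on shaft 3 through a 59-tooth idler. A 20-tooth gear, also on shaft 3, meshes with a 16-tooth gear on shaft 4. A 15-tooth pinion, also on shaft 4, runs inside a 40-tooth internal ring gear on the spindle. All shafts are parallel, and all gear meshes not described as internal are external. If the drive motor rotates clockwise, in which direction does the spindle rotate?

the drive motor → shaft 2: driver → idler → driven is 2 external meshes, 2 reversals → CW.
shaft 2 → shaft 3: driver → idler → driven is 2 external meshes, 2 reversals → CW.
shaft 3 → shaft 4: external mesh, 1 reversal → CCW.
shaft 4 → the spindle: internal mesh, same direction → CCW.
5 reversals in total — an odd number — so the spindle turns opposite to the drive motor.

anticlockwise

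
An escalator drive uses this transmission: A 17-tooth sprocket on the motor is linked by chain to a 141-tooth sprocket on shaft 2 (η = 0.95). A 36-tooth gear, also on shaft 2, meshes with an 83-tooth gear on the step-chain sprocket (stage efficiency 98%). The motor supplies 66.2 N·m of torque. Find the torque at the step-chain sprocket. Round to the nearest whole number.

After the chain (141/17): 66.2 × 8.2941 × 0.95 = 521.62 N·m
After the gear mesh (83/36): 521.62 × 2.3056 × 0.98 = 1178.6 N·m

1179 N·m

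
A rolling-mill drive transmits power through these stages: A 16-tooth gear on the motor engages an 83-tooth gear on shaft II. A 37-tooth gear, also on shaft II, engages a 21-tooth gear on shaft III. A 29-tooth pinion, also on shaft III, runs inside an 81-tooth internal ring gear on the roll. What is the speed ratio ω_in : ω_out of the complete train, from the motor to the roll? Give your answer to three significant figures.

Each stage contributes driven/driver: gear mesh 83/16 = 5.1875, gear mesh 21/37 = 0.56757, internal gear 81/29 = 2.7931.
Overall: 5.1875 × 0.56757 × 2.7931 = 8.2236.

8.22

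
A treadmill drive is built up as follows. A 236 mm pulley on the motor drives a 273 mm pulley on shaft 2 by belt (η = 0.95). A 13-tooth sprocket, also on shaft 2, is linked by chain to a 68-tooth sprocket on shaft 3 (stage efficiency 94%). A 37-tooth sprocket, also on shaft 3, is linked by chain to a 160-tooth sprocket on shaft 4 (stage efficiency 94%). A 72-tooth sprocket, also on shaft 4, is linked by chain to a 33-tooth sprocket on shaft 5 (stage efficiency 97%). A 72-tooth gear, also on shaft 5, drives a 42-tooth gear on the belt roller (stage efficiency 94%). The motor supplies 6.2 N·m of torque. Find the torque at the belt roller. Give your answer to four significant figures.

33.20 N·m

belt 273/236 = 1.1568 → τ = 6.2·1.1568·0.95 = 6.8134 N·m
chain 68/13 = 5.2308 → τ = 6.8134·5.2308·0.94 = 33.501 N·m
chain 160/37 = 4.3243 → τ = 33.501·4.3243·0.94 = 136.18 N·m
chain 33/72 = 0.45833 → τ = 136.18·0.45833·0.97 = 60.542 N·m
gear mesh 42/72 = 0.58333 → τ = 60.542·0.58333·0.94 = 33.197 N·m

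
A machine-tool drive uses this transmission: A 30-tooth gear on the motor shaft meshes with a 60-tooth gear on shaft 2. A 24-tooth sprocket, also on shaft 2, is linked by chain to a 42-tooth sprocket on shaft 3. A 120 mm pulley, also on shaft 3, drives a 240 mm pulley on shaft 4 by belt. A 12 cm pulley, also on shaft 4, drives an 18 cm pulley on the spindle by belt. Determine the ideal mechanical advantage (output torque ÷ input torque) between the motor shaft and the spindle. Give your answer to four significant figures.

10.50

Each stage contributes driven/driver: gear mesh 60/30 = 2, chain 42/24 = 1.75, belt 240/120 = 2, belt 18/12 = 1.5.
Overall: 2 × 1.75 × 2 × 1.5 = 10.5.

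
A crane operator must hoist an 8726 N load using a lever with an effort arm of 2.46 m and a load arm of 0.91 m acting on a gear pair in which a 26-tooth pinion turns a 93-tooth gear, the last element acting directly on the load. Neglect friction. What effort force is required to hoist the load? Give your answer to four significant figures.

902.4 N

Lever MA = effort arm / load arm = 2.46/0.91 = 2.7033.
Gear pair MA = 93/26 = 3.5769.
Combined ideal MA = 2.7033 × 3.5769 = 9.6695.
Effort = load / MA = 8726 / 9.6695 = 902.43 N.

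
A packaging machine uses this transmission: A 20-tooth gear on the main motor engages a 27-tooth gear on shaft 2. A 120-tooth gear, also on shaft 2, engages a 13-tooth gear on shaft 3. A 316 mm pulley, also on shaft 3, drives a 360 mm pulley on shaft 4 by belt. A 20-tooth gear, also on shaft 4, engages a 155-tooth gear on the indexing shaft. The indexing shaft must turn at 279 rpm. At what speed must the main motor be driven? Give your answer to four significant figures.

360.3 rpm

Overall ratio R = 1.35 × 0.10833 × 1.1392 × 7.75 = 1.2913.
Required input speed = output speed × R = 279 × 1.2913 = 360.26 rpm.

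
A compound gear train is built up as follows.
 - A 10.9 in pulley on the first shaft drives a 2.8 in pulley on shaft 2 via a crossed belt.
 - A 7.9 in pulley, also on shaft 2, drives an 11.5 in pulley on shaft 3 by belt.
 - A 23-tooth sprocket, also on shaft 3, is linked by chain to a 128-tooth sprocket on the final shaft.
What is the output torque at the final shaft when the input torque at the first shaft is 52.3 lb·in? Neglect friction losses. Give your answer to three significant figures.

Belt: ratio = 2.8/10.9 = 0.25688; torque at shaft 2 = 52.3 × 0.25688 = 13.435 lb·in.
Belt: ratio = 11.5/7.9 = 1.4557; torque at shaft 3 = 13.435 × 1.4557 = 19.557 lb·in.
Chain: ratio = 128/23 = 5.5652; torque at the final shaft = 19.557 × 5.5652 = 108.84 lb·in.

109 lb·in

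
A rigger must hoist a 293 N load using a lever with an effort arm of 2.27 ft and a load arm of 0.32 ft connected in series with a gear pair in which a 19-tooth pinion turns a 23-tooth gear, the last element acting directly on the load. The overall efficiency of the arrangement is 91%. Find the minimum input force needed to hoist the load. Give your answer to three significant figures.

37.5 N

Lever MA = effort arm / load arm = 2.27/0.32 = 7.0938.
Gear pair MA = 23/19 = 1.2105.
Combined ideal MA = 7.0938 × 1.2105 = 8.5872.
Actual MA = 8.5872 × 0.91 = 7.8143.
Effort = load / actual MA = 293 / 7.8143 = 37.495 N.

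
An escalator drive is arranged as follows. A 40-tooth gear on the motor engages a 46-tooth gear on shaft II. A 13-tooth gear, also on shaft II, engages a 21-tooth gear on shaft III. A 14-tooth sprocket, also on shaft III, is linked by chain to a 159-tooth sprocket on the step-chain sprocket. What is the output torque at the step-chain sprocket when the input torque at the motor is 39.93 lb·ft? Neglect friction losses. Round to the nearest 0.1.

After the gear mesh (46/40): 39.93 × 1.15 = 45.919 lb·ft
After the gear mesh (21/13): 45.919 × 1.6154 = 74.178 lb·ft
After the chain (159/14): 74.178 × 11.357 = 842.45 lb·ft

842.4 lb·ft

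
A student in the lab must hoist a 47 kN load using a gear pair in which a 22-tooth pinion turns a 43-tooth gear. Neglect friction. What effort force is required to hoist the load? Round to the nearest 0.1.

Gear pair MA = 43/22 = 1.9545.
Effort = load / MA = 47 / 1.9545 = 24.047 kN.

24.0 kN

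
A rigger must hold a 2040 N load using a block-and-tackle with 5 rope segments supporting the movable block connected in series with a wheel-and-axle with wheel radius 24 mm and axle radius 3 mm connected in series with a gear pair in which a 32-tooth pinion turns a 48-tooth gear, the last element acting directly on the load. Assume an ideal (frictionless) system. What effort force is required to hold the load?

Block-and-tackle MA = number of supporting rope parts = 5.
Wheel-and-axle MA = R/r = 24/3 = 8.
Gear pair MA = 48/32 = 1.5.
Combined ideal MA = 5 × 8 × 1.5 = 60.
Effort = load / MA = 2040 / 60 = 34 N.

34 N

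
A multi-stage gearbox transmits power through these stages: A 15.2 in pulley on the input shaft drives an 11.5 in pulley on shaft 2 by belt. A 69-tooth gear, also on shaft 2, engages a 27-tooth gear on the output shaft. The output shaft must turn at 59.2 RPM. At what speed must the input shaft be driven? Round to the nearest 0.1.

Overall ratio R = 0.75658 × 0.3913 = 0.29605.
Required input speed = output speed × R = 59.2 × 0.29605 = 17.526 RPM.

17.5 RPM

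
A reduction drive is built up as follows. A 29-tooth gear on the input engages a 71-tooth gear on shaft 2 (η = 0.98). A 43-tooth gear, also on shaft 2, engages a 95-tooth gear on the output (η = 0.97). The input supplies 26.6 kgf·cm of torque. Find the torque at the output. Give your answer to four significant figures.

136.8 kgf·cm

gear mesh 71/29 = 2.4483 → τ = 26.6·2.4483·0.98 = 63.822 kgf·cm
gear mesh 95/43 = 2.2093 → τ = 63.822·2.2093·0.97 = 136.77 kgf·cm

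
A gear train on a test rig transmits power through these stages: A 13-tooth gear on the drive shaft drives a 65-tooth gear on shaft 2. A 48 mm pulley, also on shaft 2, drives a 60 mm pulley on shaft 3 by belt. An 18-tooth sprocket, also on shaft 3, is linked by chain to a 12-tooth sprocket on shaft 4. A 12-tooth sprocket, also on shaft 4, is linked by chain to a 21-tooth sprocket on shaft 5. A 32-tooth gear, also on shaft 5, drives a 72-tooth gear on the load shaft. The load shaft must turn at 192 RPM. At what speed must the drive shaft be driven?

Overall ratio R = 5 × 1.25 × 0.66667 × 1.75 × 2.25 = 16.406.
Required input speed = output speed × R = 192 × 16.406 = 3150 RPM.

3150 RPM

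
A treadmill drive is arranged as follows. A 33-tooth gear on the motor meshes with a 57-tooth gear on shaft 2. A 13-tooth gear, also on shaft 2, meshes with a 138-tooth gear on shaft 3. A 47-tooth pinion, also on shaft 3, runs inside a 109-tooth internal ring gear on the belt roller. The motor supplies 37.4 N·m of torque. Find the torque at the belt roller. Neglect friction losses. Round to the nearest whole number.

gear mesh 57/33 = 1.7273 → τ = 37.4·1.7273 = 64.6 N·m
gear mesh 138/13 = 10.615 → τ = 64.6·10.615 = 685.75 N·m
internal gear 109/47 = 2.3191 → τ = 685.75·2.3191 = 1590.4 N·m

1590 N·m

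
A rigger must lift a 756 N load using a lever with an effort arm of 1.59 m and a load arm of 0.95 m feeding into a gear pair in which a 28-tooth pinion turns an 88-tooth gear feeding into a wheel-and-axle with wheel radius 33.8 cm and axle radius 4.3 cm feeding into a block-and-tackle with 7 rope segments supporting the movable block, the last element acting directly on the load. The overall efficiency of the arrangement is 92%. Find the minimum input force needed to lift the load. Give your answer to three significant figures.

2.84 N

Lever MA = effort arm / load arm = 1.59/0.95 = 1.6737.
Gear pair MA = 88/28 = 3.1429.
Wheel-and-axle MA = R/r = 33.8/4.3 = 7.8605.
Block-and-tackle MA = number of supporting rope parts = 7.
Combined ideal MA = 1.6737 × 3.1429 × 7.8605 × 7 = 289.43.
Actual MA = 289.43 × 0.92 = 266.28.
Effort = load / actual MA = 756 / 266.28 = 2.8392 N.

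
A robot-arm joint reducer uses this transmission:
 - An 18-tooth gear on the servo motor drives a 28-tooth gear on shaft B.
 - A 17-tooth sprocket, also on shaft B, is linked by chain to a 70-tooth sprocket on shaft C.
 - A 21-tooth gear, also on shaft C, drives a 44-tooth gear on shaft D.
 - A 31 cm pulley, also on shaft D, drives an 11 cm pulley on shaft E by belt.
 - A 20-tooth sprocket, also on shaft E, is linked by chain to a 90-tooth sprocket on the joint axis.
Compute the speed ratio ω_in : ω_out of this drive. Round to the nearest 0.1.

Each stage contributes driven/driver: gear mesh 28/18 = 1.5556, chain 70/17 = 4.1176, gear mesh 44/21 = 2.0952, belt 11/31 = 0.35484, chain 90/20 = 4.5.
Overall: 1.5556 × 4.1176 × 2.0952 × 0.35484 × 4.5 = 21.429.

21.4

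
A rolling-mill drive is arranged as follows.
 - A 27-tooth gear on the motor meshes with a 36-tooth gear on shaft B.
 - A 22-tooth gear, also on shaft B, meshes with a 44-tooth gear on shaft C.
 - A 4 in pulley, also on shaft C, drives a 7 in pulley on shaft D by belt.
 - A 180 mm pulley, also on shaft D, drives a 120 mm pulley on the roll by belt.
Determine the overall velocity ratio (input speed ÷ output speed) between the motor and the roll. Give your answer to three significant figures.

3.11

Each stage contributes driven/driver: gear mesh 36/27 = 1.3333, gear mesh 44/22 = 2, belt 7/4 = 1.75, belt 120/180 = 0.66667.
Overall: 1.3333 × 2 × 1.75 × 0.66667 = 3.1111.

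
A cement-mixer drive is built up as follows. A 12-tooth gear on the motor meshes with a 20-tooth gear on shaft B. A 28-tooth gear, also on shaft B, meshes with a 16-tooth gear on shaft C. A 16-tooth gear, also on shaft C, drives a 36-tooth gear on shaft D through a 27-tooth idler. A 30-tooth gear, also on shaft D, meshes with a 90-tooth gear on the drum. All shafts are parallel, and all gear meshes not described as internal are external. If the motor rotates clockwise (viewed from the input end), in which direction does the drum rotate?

counterclockwise

the motor → shaft B: external mesh, 1 reversal → CCW.
shaft B → shaft C: external mesh, 1 reversal → CW.
shaft C → shaft D: driver → idler → driven is 2 external meshes, 2 reversals → CW.
shaft D → the drum: external mesh, 1 reversal → CCW.
5 reversals in total — an odd number — so the drum turns opposite to the motor.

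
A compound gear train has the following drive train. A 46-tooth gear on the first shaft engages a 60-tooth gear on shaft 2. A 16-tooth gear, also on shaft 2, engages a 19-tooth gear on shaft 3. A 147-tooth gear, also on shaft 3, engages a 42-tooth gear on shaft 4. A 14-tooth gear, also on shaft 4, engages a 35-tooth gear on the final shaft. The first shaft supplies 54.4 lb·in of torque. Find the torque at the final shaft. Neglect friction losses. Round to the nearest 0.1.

60.2 lb·in

Gear mesh: ratio = 60/46 = 1.3043; torque at shaft 2 = 54.4 × 1.3043 = 70.957 lb·in.
Gear mesh: ratio = 19/16 = 1.1875; torque at shaft 3 = 70.957 × 1.1875 = 84.261 lb·in.
Gear mesh: ratio = 42/147 = 0.28571; torque at shaft 4 = 84.261 × 0.28571 = 24.075 lb·in.
Gear mesh: ratio = 35/14 = 2.5; torque at the final shaft = 24.075 × 2.5 = 60.186 lb·in.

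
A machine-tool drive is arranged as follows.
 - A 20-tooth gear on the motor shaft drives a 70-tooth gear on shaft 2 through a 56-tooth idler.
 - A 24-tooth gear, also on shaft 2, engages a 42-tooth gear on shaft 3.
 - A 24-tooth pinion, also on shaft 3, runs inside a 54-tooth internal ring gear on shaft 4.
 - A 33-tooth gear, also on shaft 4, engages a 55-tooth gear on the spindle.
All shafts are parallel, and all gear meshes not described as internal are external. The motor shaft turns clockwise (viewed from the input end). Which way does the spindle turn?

clockwise

the motor shaft → shaft 2: driver → idler → driven is 2 external meshes, 2 reversals → CW.
shaft 2 → shaft 3: external mesh, 1 reversal → CCW.
shaft 3 → shaft 4: internal mesh, same direction → CCW.
shaft 4 → the spindle: external mesh, 1 reversal → CW.
4 reversals in total — an even number — so the spindle turns the same way as the motor shaft.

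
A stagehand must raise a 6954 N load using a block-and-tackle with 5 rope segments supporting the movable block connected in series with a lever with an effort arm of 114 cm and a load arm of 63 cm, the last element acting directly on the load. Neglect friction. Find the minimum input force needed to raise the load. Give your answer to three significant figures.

Block-and-tackle MA = number of supporting rope parts = 5.
Lever MA = effort arm / load arm = 114/63 = 1.8095.
Combined ideal MA = 5 × 1.8095 = 9.0476.
Effort = load / MA = 6954 / 9.0476 = 768.6 N.

769 N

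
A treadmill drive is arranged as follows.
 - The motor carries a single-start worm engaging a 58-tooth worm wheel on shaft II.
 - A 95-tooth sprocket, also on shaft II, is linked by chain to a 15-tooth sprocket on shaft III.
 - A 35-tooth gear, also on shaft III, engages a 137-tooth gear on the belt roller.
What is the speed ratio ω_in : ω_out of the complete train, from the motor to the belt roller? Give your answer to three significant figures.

Each stage contributes driven/driver: worm 58/1 = 58, chain 15/95 = 0.15789, gear mesh 137/35 = 3.9143.
Overall: 58 × 0.15789 × 3.9143 = 35.847.

35.8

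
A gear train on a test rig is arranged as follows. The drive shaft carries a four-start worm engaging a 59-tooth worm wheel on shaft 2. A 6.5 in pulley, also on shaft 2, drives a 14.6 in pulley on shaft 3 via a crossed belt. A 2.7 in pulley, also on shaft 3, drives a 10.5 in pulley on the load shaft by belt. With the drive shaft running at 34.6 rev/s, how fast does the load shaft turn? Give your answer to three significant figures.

0.269 rev/s

the drive shaft → shaft 2 (worm, 59/4): 34.6 ÷ 14.75 = 2.3458 rev/s
shaft 2 → shaft 3 (belt, 14.6/6.5): 2.3458 ÷ 2.2462 = 1.0443 rev/s
shaft 3 → the load shaft (belt, 10.5/2.7): 1.0443 ÷ 3.8889 = 0.26855 rev/s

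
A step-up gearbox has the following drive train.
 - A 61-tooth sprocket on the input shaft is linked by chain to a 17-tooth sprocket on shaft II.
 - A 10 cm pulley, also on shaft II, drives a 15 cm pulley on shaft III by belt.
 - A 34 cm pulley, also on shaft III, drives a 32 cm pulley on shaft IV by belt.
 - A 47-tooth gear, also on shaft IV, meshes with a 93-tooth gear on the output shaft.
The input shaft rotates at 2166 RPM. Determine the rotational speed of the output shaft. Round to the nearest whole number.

2782 RPM

chain 17/61 = 0.27869 → 2166/0.27869 = 7772.1 RPM
belt 15/10 = 1.5 → 7772.1/1.5 = 5181.4 RPM
belt 32/34 = 0.94118 → 5181.4/0.94118 = 5505.3 RPM
gear mesh 93/47 = 1.9787 → 5505.3/1.9787 = 2782.2 RPM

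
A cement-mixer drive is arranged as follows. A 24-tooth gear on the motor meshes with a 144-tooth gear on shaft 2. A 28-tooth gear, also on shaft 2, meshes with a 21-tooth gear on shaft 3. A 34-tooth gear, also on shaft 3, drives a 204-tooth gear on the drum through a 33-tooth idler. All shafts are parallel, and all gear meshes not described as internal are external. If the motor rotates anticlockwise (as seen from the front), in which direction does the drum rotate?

the motor → shaft 2: external mesh, 1 reversal → CW.
shaft 2 → shaft 3: external mesh, 1 reversal → CCW.
shaft 3 → the drum: driver → idler → driven is 2 external meshes, 2 reversals → CCW.
4 reversals in total — an even number — so the drum turns the same way as the motor.

anticlockwise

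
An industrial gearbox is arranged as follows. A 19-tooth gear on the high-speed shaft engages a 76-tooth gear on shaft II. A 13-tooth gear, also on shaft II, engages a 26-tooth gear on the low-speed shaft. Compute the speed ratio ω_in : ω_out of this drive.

Each stage contributes driven/driver: gear mesh 76/19 = 4, gear mesh 26/13 = 2.
Overall: 4 × 2 = 8.

8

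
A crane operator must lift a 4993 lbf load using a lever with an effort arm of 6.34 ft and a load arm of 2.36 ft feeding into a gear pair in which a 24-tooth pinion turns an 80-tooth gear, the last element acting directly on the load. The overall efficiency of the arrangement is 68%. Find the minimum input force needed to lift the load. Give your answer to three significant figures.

Lever MA = effort arm / load arm = 6.34/2.36 = 2.6864.
Gear pair MA = 80/24 = 3.3333.
Combined ideal MA = 2.6864 × 3.3333 = 8.9548.
Actual MA = 8.9548 × 0.68 = 6.0893.
Effort = load / actual MA = 4993 / 6.0893 = 819.97 lbf.

820 lbf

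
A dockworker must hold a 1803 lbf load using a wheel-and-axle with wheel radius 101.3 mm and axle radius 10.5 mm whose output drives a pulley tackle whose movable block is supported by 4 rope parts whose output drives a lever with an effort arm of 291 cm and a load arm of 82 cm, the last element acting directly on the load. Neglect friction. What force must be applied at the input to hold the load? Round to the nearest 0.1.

13.2 lbf

Wheel-and-axle MA = R/r = 101.3/10.5 = 9.6476.
Block-and-tackle MA = number of supporting rope parts = 4.
Lever MA = effort arm / load arm = 291/82 = 3.5488.
Combined ideal MA = 9.6476 × 4 × 3.5488 = 136.95.
Effort = load / MA = 1803 / 136.95 = 13.165 lbf.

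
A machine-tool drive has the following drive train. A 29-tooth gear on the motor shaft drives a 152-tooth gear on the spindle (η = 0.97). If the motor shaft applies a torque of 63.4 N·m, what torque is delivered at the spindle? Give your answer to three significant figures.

gear mesh 152/29 = 5.2414 → τ = 63.4·5.2414·0.97 = 322.33 N·m

322 N·m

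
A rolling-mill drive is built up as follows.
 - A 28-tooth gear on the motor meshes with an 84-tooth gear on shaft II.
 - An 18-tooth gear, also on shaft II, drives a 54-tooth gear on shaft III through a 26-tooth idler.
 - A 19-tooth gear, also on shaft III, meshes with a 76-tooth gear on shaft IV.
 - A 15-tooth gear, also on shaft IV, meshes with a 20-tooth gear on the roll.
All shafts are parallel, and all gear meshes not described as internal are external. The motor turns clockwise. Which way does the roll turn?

anticlockwise

the motor → shaft II: external mesh, 1 reversal → CCW.
shaft II → shaft III: driver → idler → driven is 2 external meshes, 2 reversals → CCW.
shaft III → shaft IV: external mesh, 1 reversal → CW.
shaft IV → the roll: external mesh, 1 reversal → CCW.
5 reversals in total — an odd number — so the roll turns opposite to the motor.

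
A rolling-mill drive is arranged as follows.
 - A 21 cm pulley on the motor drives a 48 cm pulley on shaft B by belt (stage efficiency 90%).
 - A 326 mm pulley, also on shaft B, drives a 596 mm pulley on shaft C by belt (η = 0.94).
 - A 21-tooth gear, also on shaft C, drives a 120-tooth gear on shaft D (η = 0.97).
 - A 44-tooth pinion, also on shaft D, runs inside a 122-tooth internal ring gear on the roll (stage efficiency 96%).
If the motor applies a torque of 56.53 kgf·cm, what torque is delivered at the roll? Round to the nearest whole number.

Belt: ratio = 48/21 = 2.2857; torque at shaft B = 56.53 × 2.2857 × 0.90 = 116.29 kgf·cm.
Belt: ratio = 596/326 = 1.8282; torque at shaft C = 116.29 × 1.8282 × 0.94 = 199.85 kgf·cm.
Gear mesh: ratio = 120/21 = 5.7143; torque at shaft D = 199.85 × 5.7143 × 0.97 = 1107.7 kgf·cm.
Internal gear: ratio = 122/44 = 2.7727; torque at the roll = 1107.7 × 2.7727 × 0.96 = 2948.6 kgf·cm.

2949 kgf·cm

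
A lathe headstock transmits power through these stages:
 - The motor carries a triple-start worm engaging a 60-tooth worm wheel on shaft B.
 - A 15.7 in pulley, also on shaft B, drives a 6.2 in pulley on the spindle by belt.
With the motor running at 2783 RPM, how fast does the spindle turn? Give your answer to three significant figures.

352 RPM

worm 60/3 = 20 → 2783/20 = 139.15 RPM
belt 6.2/15.7 = 0.3949 → 139.15/0.3949 = 352.36 RPM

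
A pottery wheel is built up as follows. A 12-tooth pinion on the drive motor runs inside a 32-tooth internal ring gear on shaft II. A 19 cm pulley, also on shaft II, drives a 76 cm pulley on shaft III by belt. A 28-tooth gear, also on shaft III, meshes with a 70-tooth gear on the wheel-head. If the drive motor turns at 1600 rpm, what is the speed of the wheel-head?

60 rpm

the drive motor → shaft II (internal gear, 32/12): 1600 ÷ 2.6667 = 600 rpm
shaft II → shaft III (belt, 76/19): 600 ÷ 4 = 150 rpm
shaft III → the wheel-head (gear mesh, 70/28): 150 ÷ 2.5 = 60 rpm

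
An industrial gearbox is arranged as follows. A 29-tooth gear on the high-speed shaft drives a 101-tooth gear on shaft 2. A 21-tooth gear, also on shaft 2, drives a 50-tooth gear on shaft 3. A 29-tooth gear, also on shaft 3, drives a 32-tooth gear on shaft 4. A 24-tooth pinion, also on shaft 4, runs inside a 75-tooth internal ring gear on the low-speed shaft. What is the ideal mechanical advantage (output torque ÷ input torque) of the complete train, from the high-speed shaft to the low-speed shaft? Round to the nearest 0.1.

28.6

Each stage contributes driven/driver: gear mesh 101/29 = 3.4828, gear mesh 50/21 = 2.381, gear mesh 32/29 = 1.1034, internal gear 75/24 = 3.125.
Overall: 3.4828 × 2.381 × 1.1034 × 3.125 = 28.594.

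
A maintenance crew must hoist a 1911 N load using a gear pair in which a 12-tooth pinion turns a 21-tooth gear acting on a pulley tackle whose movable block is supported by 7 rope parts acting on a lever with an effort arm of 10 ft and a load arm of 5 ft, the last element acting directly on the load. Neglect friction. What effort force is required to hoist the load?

78 N

Gear pair MA = 21/12 = 1.75.
Block-and-tackle MA = number of supporting rope parts = 7.
Lever MA = effort arm / load arm = 10/5 = 2.
Combined ideal MA = 1.75 × 7 × 2 = 24.5.
Effort = load / MA = 1911 / 24.5 = 78 N.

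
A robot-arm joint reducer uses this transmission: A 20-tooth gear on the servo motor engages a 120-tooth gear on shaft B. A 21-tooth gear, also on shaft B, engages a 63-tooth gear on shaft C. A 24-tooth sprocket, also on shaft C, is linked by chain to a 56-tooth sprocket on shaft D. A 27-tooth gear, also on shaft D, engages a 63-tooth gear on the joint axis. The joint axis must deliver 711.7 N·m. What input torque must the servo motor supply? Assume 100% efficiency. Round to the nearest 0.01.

Overall ratio R = 6 × 3 × 2.3333 × 2.3333 = 98.
Input torque = output torque / R = 711.7 / 98 = 7.2622 N·m.

7.26 N·m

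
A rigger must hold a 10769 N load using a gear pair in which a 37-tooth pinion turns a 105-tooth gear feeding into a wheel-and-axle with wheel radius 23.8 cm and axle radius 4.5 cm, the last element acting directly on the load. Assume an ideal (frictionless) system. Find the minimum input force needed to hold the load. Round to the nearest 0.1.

Gear pair MA = 105/37 = 2.8378.
Wheel-and-axle MA = R/r = 23.8/4.5 = 5.2889.
Combined ideal MA = 2.8378 × 5.2889 = 15.009.
Effort = load / MA = 10769 / 15.009 = 717.5 N.

717.5 N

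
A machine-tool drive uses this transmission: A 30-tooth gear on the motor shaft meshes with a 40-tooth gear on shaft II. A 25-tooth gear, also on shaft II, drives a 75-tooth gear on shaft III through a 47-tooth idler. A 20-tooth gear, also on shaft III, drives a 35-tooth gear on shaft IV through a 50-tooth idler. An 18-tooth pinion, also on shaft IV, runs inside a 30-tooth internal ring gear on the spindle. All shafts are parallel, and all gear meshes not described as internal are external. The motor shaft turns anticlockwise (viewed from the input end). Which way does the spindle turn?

the motor shaft → shaft II: external mesh, 1 reversal → CW.
shaft II → shaft III: driver → idler → driven is 2 external meshes, 2 reversals → CW.
shaft III → shaft IV: driver → idler → driven is 2 external meshes, 2 reversals → CW.
shaft IV → the spindle: internal mesh, same direction → CW.
5 reversals in total — an odd number — so the spindle turns opposite to the motor shaft.

clockwise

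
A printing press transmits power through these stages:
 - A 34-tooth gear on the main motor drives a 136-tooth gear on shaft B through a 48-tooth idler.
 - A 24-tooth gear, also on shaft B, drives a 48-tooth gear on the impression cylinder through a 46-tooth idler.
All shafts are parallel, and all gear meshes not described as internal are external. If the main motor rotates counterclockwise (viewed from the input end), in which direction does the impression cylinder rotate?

counterclockwise

the main motor → shaft B: driver → idler → driven is 2 external meshes, 2 reversals → CCW.
shaft B → the impression cylinder: driver → idler → driven is 2 external meshes, 2 reversals → CCW.
4 reversals in total — an even number — so the impression cylinder turns the same way as the main motor.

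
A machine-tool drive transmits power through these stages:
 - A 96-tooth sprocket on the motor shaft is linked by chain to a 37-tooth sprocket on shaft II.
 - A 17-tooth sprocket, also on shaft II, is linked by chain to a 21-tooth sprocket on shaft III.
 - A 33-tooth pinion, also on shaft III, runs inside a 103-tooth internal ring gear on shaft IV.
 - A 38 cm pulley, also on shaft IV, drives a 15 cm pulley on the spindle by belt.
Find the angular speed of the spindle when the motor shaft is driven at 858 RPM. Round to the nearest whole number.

Chain: ratio = 37/96 = 0.38542, so shaft II turns at 858 / 0.38542 = 2226.2 RPM.
Chain: ratio = 21/17 = 1.2353, so shaft III turns at 2226.2 / 1.2353 = 1802.1 RPM.
Internal gear: ratio = 103/33 = 3.1212, so shaft IV turns at 1802.1 / 3.1212 = 577.38 RPM.
Belt: ratio = 15/38 = 0.39474, so the spindle turns at 577.38 / 0.39474 = 1462.7 RPM.

1463 RPM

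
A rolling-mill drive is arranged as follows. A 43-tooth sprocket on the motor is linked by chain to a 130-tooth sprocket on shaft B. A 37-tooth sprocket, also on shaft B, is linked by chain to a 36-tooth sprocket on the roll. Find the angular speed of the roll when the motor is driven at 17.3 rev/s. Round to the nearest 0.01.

5.88 rev/s

chain 130/43 = 3.0233 → 17.3/3.0233 = 5.7223 rev/s
chain 36/37 = 0.97297 → 5.7223/0.97297 = 5.8813 rev/s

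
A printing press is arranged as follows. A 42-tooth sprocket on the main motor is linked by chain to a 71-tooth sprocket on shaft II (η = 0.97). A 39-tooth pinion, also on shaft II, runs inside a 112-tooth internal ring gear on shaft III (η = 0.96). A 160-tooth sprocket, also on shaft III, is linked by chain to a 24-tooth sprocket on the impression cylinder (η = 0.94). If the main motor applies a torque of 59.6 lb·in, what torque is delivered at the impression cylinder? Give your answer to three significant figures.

38.0 lb·in

After the chain (71/42): 59.6 × 1.6905 × 0.97 = 97.73 lb·in
After the internal gear (112/39): 97.73 × 2.8718 × 0.96 = 269.43 lb·in
After the chain (24/160): 269.43 × 0.15 × 0.94 = 37.99 lb·in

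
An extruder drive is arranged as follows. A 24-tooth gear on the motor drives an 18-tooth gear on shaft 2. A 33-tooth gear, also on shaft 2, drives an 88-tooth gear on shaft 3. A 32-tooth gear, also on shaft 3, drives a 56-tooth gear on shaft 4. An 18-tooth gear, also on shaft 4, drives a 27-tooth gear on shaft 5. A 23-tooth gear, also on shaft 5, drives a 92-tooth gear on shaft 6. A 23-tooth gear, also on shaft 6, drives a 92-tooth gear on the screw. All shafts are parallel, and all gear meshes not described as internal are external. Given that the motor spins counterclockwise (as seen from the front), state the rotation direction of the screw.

counterclockwise

the motor → shaft 2: external mesh, 1 reversal → CW.
shaft 2 → shaft 3: external mesh, 1 reversal → CCW.
shaft 3 → shaft 4: external mesh, 1 reversal → CW.
shaft 4 → shaft 5: external mesh, 1 reversal → CCW.
shaft 5 → shaft 6: external mesh, 1 reversal → CW.
shaft 6 → the screw: external mesh, 1 reversal → CCW.
6 reversals in total — an even number — so the screw turns the same way as the motor.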